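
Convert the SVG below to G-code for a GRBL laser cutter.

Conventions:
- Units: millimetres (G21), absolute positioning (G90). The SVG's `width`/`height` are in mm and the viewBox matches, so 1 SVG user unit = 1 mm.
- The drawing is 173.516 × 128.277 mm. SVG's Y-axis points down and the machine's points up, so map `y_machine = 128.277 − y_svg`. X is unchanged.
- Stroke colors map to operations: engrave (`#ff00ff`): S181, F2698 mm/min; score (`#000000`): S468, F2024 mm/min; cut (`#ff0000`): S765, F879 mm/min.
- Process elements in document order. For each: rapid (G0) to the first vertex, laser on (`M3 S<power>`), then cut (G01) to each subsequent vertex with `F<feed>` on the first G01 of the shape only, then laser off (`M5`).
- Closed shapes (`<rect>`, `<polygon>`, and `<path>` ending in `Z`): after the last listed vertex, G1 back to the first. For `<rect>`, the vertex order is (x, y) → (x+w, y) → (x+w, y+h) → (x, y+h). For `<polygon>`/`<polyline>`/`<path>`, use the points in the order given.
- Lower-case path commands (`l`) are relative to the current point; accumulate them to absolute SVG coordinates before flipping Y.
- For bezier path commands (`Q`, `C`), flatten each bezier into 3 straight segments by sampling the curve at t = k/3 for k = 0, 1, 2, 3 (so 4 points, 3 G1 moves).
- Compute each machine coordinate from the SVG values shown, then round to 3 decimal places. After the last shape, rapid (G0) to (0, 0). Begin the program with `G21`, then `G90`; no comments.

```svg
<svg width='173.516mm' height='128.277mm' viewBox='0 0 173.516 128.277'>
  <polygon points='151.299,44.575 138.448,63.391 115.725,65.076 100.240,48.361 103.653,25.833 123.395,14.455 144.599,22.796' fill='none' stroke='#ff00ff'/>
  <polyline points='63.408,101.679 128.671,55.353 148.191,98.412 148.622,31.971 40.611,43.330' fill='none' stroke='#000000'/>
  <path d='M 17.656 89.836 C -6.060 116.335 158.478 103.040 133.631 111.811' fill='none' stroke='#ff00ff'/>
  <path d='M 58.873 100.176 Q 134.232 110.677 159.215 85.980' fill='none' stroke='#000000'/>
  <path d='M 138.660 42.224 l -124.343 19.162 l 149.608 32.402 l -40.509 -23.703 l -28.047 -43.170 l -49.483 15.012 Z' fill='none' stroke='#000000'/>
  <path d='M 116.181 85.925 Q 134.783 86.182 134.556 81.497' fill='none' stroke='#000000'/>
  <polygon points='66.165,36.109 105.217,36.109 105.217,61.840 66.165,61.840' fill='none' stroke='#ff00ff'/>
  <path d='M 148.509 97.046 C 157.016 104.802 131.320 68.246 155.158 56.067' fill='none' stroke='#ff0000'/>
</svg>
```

Since the viewBox matches the mm dimensions, user units are millimetres directly. The only transform is the Y-flip y_m = 128.277 − y_svg.

Shape 1 is a regular polygon drawn with `<polygon>`. Its stroke #ff00ff means engrave at S181, F2698. After flipping Y the toolpath is (151.299,83.702) → (138.448,64.886) → (115.725,63.201) → (100.240,79.916) → (103.653,102.444) → (123.395,113.822) → (144.599,105.481) → (151.299,83.702), returning to the start.

Shape 2 is a open polyline drawn with `<polyline>`. Its stroke #000000 means score at S468, F2024. After flipping Y the toolpath is (63.408,26.598) → (128.671,72.924) → (148.191,29.865) → (148.622,96.306) → (40.611,84.947).

Shape 3 is a cubic bezier drawn with `<path>`. Its stroke #ff00ff means engrave at S181, F2698. After flipping Y the toolpath is (17.656,38.441) → (42.705,22.916) → (109.336,20.173) → (133.631,16.466).

Shape 4 is a quadratic bezier drawn with `<path>`. Its stroke #000000 means score at S468, F2024. After flipping Y the toolpath is (58.873,28.101) → (103.515,25.011) → (136.962,29.743) → (159.215,42.297).

Shape 5 is a closed polygon drawn with `<path>`. Its stroke #000000 means score at S468, F2024. After flipping Y the toolpath is (138.660,86.053) → (14.317,66.891) → (163.925,34.489) → (123.416,58.192) → (95.369,101.362) → (45.886,86.350) → (138.660,86.053), returning to the start.

Shape 6 is a quadratic bezier drawn with `<path>`. Its stroke #000000 means score at S468, F2024. After flipping Y the toolpath is (116.181,42.352) → (126.490,42.730) → (132.615,44.206) → (134.556,46.780).

Shape 7 is a rectangle drawn with `<polygon>`. Its stroke #ff00ff means engrave at S181, F2698. After flipping Y the toolpath is (66.165,92.168) → (105.217,92.168) → (105.217,66.437) → (66.165,66.437) → (66.165,92.168), returning to the start.

Shape 8 is a cubic bezier drawn with `<path>`. Its stroke #ff0000 means cut at S765, F879. After flipping Y the toolpath is (148.509,31.231) → (148.716,35.702) → (144.730,54.449) → (155.158,72.210).

G21
G90
G0 X151.299 Y83.702
M3 S181
G01 X138.448 Y64.886 F2698
G01 X115.725 Y63.201
G01 X100.240 Y79.916
G01 X103.653 Y102.444
G01 X123.395 Y113.822
G01 X144.599 Y105.481
G01 X151.299 Y83.702
M5
G0 X63.408 Y26.598
M3 S468
G01 X128.671 Y72.924 F2024
G01 X148.191 Y29.865
G01 X148.622 Y96.306
G01 X40.611 Y84.947
M5
G0 X17.656 Y38.441
M3 S181
G01 X42.705 Y22.916 F2698
G01 X109.336 Y20.173
G01 X133.631 Y16.466
M5
G0 X58.873 Y28.101
M3 S468
G01 X103.515 Y25.011 F2024
G01 X136.962 Y29.743
G01 X159.215 Y42.297
M5
G0 X138.660 Y86.053
M3 S468
G01 X14.317 Y66.891 F2024
G01 X163.925 Y34.489
G01 X123.416 Y58.192
G01 X95.369 Y101.362
G01 X45.886 Y86.350
G01 X138.660 Y86.053
M5
G0 X116.181 Y42.352
M3 S468
G01 X126.490 Y42.730 F2024
G01 X132.615 Y44.206
G01 X134.556 Y46.780
M5
G0 X66.165 Y92.168
M3 S181
G01 X105.217 Y92.168 F2698
G01 X105.217 Y66.437
G01 X66.165 Y66.437
G01 X66.165 Y92.168
M5
G0 X148.509 Y31.231
M3 S765
G01 X148.716 Y35.702 F879
G01 X144.730 Y54.449
G01 X155.158 Y72.210
M5
G0 X0.000 Y0.000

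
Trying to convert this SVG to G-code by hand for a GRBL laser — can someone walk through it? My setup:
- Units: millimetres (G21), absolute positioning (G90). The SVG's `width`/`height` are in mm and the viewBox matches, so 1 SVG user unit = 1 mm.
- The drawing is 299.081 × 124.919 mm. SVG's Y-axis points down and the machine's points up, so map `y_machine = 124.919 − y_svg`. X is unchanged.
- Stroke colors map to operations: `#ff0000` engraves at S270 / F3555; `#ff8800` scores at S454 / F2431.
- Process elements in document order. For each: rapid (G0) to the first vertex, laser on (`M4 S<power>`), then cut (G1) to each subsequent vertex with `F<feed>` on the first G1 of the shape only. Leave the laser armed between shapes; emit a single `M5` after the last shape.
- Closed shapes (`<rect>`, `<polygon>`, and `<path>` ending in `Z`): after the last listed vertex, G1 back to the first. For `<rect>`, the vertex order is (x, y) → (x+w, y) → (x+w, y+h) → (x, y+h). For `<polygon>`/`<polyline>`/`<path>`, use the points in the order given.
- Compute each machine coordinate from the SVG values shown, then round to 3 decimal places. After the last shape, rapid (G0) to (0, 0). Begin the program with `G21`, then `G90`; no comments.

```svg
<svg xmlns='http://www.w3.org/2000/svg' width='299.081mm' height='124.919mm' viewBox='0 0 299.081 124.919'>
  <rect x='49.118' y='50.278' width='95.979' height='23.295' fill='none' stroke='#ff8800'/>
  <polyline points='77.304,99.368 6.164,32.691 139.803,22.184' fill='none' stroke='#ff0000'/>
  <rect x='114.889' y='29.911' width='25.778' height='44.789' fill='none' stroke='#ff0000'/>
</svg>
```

G21
G90
G0 X49.118 Y74.641
M4 S454
G1 X145.097 Y74.641 F2431
G1 X145.097 Y51.346
G1 X49.118 Y51.346
G1 X49.118 Y74.641
G0 X77.304 Y25.551
M4 S270
G1 X6.164 Y92.228 F3555
G1 X139.803 Y102.735
G0 X114.889 Y95.008
M4 S270
G1 X140.667 Y95.008 F3555
G1 X140.667 Y50.219
G1 X114.889 Y50.219
G1 X114.889 Y95.008
M5
G0 X0.000 Y0.000

1 u = 1 mm; y_m = 124.919 − y.

[1] `<rect>` rectangle, #ff8800→score S454 F2431: (49.118,74.641) → (145.097,74.641) → (145.097,51.346) → (49.118,51.346) → (49.118,74.641) (closed)

[2] `<polyline>` open polyline, #ff0000→engrave S270 F3555: (77.304,25.551) → (6.164,92.228) → (139.803,102.735)

[3] `<rect>` rectangle, #ff0000→engrave S270 F3555: (114.889,95.008) → (140.667,95.008) → (140.667,50.219) → (114.889,50.219) → (114.889,95.008) (closed)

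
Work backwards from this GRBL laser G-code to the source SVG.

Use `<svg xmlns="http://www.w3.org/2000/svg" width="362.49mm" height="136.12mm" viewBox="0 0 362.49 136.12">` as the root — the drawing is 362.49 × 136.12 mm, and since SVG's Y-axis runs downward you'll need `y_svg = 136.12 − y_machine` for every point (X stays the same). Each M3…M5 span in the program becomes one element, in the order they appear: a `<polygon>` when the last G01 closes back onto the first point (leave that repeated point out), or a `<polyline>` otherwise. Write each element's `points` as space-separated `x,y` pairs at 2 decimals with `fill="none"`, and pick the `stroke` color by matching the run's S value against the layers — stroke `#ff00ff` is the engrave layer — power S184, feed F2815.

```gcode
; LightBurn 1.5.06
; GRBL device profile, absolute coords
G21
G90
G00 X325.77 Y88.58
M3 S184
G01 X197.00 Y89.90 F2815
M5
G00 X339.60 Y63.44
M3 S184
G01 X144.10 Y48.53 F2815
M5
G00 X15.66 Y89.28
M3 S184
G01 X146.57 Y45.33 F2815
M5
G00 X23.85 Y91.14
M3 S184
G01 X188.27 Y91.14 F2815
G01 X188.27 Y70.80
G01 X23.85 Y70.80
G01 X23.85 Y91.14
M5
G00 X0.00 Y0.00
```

y_svg = 136.12 − y_m. Every run uses S184, so all elements get stroke `#ff00ff` (engrave).

[1] open run; points: 325.77,47.54 197.00,46.22

[2] open run; points: 339.60,72.68 144.10,87.59

[3] open run; points: 15.66,46.84 146.57,90.79

[4] closed run; points: 23.85,44.98 188.27,44.98 188.27,65.32 23.85,65.32

<svg xmlns="http://www.w3.org/2000/svg" width="362.49mm" height="136.12mm" viewBox="0 0 362.49 136.12">
  <polyline points="325.77,47.54 197.00,46.22" fill="none" stroke="#ff00ff"/>
  <polyline points="339.60,72.68 144.10,87.59" fill="none" stroke="#ff00ff"/>
  <polyline points="15.66,46.84 146.57,90.79" fill="none" stroke="#ff00ff"/>
  <polygon points="23.85,44.98 188.27,44.98 188.27,65.32 23.85,65.32" fill="none" stroke="#ff00ff"/>
</svg>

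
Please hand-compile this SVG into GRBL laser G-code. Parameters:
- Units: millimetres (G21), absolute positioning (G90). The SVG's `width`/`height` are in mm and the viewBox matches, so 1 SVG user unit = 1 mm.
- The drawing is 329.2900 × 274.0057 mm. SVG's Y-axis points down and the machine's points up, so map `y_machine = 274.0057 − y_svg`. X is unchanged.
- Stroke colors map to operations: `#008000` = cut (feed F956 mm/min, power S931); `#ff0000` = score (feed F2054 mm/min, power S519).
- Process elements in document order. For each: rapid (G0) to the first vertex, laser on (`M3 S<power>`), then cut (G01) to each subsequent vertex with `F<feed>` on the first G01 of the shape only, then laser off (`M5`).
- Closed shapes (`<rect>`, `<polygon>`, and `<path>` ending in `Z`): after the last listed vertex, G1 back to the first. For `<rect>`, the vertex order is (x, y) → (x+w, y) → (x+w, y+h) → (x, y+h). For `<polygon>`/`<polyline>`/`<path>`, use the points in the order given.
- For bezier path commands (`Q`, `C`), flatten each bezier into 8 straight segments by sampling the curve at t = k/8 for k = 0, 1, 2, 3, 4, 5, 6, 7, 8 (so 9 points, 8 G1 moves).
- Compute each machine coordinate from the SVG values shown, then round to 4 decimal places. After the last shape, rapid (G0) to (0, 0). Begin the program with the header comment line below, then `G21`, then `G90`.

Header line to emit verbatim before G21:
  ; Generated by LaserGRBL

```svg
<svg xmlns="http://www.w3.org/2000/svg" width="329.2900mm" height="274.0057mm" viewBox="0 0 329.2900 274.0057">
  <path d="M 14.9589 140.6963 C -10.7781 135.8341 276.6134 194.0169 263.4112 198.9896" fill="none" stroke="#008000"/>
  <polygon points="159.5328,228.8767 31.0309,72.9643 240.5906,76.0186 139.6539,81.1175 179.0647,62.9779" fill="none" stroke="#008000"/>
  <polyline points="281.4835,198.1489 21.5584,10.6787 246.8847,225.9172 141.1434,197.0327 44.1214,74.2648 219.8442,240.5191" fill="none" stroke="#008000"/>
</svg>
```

1 u = 1 mm; y_m = 274.0057 − y.

[1] `<path>` cubic bezier, #008000→cut S931 F956: (14.9589,133.3094) → (18.7867,132.4046) → (44.7783,126.9516) → (85.7416,118.3129) → (134.4845,107.8508) → (183.8150,96.9278) → (226.5409,86.9060) → (255.4704,79.1480) → (263.4112,75.0161)

[2] `<polygon>` closed polygon, #008000→cut S931 F956: (159.5328,45.1290) → (31.0309,201.0414) → (240.5906,197.9871) → (139.6539,192.8882) → (179.0647,211.0278) → (159.5328,45.1290) (closed)

[3] `<polyline>` open polyline, #008000→cut S931 F956: (281.4835,75.8568) → (21.5584,263.3270) → (246.8847,48.0885) → (141.1434,76.9730) → (44.1214,199.7409) → (219.8442,33.4866)

; Generated by LaserGRBL
G21
G90
G0 X14.9589 Y133.3094
M3 S931
G01 X18.7867 Y132.4046 F956
G01 X44.7783 Y126.9516
G01 X85.7416 Y118.3129
G01 X134.4845 Y107.8508
G01 X183.8150 Y96.9278
G01 X226.5409 Y86.9060
G01 X255.4704 Y79.1480
G01 X263.4112 Y75.0161
M5
G0 X159.5328 Y45.1290
M3 S931
G01 X31.0309 Y201.0414 F956
G01 X240.5906 Y197.9871
G01 X139.6539 Y192.8882
G01 X179.0647 Y211.0278
G01 X159.5328 Y45.1290
M5
G0 X281.4835 Y75.8568
M3 S931
G01 X21.5584 Y263.3270 F956
G01 X246.8847 Y48.0885
G01 X141.1434 Y76.9730
G01 X44.1214 Y199.7409
G01 X219.8442 Y33.4866
M5
G0 X0.0000 Y0.0000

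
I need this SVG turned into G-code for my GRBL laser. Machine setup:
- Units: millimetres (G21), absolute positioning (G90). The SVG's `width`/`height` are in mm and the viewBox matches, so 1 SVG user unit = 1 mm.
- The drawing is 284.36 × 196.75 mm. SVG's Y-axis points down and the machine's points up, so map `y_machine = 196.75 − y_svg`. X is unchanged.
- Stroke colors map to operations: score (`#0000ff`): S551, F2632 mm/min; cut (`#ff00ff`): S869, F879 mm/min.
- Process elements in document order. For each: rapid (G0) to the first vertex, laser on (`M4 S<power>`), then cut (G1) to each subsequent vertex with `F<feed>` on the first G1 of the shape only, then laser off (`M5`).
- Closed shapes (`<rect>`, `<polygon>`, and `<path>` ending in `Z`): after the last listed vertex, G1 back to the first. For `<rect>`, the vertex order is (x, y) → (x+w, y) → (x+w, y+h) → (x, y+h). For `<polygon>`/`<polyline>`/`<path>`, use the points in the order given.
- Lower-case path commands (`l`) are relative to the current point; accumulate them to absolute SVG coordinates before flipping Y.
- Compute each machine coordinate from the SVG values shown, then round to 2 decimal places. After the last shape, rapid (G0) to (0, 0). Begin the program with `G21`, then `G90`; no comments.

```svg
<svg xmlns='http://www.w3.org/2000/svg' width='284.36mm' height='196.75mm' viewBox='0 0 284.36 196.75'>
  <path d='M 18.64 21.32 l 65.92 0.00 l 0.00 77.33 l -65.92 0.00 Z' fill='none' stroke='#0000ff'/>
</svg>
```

G21
G90
G0 X18.64 Y175.43
M4 S551
G1 X84.56 Y175.43 F2632
G1 X84.56 Y98.10
G1 X18.64 Y98.10
G1 X18.64 Y175.43
M5
G0 X0.00 Y0.00

Since the viewBox matches the mm dimensions, user units are millimetres directly. The only transform is the Y-flip y_m = 196.75 − y_svg.

Shape 1 is a rectangle drawn with `<path>`. Its stroke #0000ff means score at S551, F2632. After flipping Y the toolpath is (18.64,175.43) → (84.56,175.43) → (84.56,98.10) → (18.64,98.10) → (18.64,175.43), returning to the start.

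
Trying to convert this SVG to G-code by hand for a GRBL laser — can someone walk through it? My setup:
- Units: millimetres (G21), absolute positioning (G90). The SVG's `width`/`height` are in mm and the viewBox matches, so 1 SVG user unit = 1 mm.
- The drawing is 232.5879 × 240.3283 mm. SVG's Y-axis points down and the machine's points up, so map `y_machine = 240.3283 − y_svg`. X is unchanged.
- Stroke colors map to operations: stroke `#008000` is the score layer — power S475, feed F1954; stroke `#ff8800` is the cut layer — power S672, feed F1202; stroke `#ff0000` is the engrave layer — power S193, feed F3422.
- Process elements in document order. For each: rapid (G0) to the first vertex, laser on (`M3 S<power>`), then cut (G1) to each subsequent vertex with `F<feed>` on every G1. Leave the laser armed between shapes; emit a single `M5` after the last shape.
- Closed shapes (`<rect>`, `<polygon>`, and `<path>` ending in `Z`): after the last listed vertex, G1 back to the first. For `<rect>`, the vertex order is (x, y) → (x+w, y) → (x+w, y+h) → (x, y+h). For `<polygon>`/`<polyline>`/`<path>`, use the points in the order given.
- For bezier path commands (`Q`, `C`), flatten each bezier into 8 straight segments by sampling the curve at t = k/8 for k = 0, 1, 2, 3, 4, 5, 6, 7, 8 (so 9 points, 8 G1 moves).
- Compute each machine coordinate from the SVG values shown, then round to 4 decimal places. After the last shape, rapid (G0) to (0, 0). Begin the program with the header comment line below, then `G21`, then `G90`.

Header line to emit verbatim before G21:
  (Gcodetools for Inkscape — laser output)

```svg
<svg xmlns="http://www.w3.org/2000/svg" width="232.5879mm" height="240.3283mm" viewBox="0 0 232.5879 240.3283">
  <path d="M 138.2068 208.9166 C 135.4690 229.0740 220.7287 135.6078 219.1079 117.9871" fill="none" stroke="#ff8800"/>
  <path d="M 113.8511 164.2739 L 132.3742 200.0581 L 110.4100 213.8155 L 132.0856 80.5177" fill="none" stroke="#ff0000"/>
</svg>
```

(Gcodetools for Inkscape — laser output)
G21
G90
G0 X138.2068 Y31.4117
M3 S672
G1 X140.9634 Y28.8087 F1202
G1 X149.9205 Y34.6376 F1202
G1 X163.0286 Y46.6780 F1202
G1 X178.2385 Y62.7097 F1202
G1 X193.5007 Y80.5121 F1202
G1 X206.7659 Y97.8651 F1202
G1 X215.9847 Y112.5482 F1202
G1 X219.1079 Y122.3412 F1202
G0 X113.8511 Y76.0544
M3 S193
G1 X132.3742 Y40.2702 F3422
G1 X110.4100 Y26.5128 F3422
G1 X132.0856 Y159.8106 F3422
M5
G0 X0.0000 Y0.0000

1 u = 1 mm; y_m = 240.3283 − y.

[1] `<path>` cubic bezier, #ff8800→cut S672 F1202: (138.2068,31.4117) → (140.9634,28.8087) → (149.9205,34.6376) → (163.0286,46.6780) → (178.2385,62.7097) → (193.5007,80.5121) → (206.7659,97.8651) → (215.9847,112.5482) → (219.1079,122.3412)

[2] `<path>` open polyline, #ff0000→engrave S193 F3422: (113.8511,76.0544) → (132.3742,40.2702) → (110.4100,26.5128) → (132.0856,159.8106)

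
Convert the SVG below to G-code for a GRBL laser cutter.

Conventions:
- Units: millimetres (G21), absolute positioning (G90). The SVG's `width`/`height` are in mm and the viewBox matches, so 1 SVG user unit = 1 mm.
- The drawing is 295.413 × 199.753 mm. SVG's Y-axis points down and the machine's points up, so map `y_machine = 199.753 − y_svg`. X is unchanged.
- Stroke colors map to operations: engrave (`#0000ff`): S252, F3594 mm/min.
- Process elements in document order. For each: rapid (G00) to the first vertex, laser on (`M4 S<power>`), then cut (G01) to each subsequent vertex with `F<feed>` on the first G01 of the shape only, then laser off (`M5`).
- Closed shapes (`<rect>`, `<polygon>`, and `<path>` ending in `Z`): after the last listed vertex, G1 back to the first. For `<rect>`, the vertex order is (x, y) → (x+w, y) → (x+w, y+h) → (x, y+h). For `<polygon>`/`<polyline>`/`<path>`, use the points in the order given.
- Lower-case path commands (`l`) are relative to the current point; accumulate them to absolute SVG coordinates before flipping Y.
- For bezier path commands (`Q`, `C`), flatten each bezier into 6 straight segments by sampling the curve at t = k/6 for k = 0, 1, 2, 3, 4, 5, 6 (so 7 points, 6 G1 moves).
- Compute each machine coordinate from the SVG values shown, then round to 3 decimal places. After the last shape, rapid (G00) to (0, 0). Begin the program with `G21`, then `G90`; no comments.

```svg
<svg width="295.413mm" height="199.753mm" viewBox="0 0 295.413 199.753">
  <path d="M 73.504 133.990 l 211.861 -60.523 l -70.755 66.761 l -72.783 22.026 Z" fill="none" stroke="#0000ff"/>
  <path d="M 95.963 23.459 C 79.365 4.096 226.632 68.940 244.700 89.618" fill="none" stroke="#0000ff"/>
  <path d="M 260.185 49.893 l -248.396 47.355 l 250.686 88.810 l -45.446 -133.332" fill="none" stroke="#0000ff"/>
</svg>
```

1 u = 1 mm; y_m = 199.753 − y.

[1] `<path>` closed polygon, #0000ff→engrave S252 F3594: (73.504,65.763) → (285.365,126.286) → (214.610,59.525) → (141.827,37.499) → (73.504,65.763) (closed)

[2] `<path>` cubic bezier, #0000ff→engrave S252 F3594: (95.963,176.294) → (99.963,179.553) → (123.132,172.343) → (157.332,158.230) → (194.420,140.780) → (226.256,123.560) → (244.700,110.135)

[3] `<path>` open polyline, #0000ff→engrave S252 F3594: (260.185,149.860) → (11.789,102.505) → (262.475,13.695) → (217.029,147.027)

G21
G90
G00 X73.504 Y65.763
M4 S252
G01 X285.365 Y126.286 F3594
G01 X214.610 Y59.525
G01 X141.827 Y37.499
G01 X73.504 Y65.763
M5
G00 X95.963 Y176.294
M4 S252
G01 X99.963 Y179.553 F3594
G01 X123.132 Y172.343
G01 X157.332 Y158.230
G01 X194.420 Y140.780
G01 X226.256 Y123.560
G01 X244.700 Y110.135
M5
G00 X260.185 Y149.860
M4 S252
G01 X11.789 Y102.505 F3594
G01 X262.475 Y13.695
G01 X217.029 Y147.027
M5
G00 X0.000 Y0.000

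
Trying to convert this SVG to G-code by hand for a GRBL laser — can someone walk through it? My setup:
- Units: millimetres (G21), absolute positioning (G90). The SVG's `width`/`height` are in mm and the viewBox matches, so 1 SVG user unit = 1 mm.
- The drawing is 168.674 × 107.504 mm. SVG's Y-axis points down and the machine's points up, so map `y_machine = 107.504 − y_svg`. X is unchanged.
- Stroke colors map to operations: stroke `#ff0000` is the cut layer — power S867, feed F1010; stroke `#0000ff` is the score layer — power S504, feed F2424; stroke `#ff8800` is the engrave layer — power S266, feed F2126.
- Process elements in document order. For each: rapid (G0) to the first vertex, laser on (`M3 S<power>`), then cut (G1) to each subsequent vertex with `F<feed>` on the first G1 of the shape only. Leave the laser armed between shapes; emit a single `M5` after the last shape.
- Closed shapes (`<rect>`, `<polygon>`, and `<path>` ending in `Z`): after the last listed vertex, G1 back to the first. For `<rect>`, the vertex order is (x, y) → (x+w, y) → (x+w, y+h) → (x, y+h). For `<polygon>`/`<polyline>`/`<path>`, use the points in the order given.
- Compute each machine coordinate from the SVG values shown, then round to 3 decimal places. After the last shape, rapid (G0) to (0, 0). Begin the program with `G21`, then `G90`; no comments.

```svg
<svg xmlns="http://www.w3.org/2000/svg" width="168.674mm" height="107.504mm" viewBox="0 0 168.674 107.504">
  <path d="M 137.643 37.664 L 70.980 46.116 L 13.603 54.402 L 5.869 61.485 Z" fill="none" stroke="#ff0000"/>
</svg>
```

viewBox `0 0 168.674 107.504` with mm width/height → 1 unit = 1 mm. Flip: y_m = 107.504 − y_svg.

**Shape 1** — `<path>` closed polygon, stroke `#ff0000` → cut (S867, F1010). Machine vertices: (137.643,69.840) → (70.980,61.388) → (13.603,53.102) → (5.869,46.019) → (137.643,69.840). Closed: final G1 returns to the first vertex.

G21
G90
G0 X137.643 Y69.840
M3 S867
G1 X70.980 Y61.388 F1010
G1 X13.603 Y53.102
G1 X5.869 Y46.019
G1 X137.643 Y69.840
M5
G0 X0.000 Y0.000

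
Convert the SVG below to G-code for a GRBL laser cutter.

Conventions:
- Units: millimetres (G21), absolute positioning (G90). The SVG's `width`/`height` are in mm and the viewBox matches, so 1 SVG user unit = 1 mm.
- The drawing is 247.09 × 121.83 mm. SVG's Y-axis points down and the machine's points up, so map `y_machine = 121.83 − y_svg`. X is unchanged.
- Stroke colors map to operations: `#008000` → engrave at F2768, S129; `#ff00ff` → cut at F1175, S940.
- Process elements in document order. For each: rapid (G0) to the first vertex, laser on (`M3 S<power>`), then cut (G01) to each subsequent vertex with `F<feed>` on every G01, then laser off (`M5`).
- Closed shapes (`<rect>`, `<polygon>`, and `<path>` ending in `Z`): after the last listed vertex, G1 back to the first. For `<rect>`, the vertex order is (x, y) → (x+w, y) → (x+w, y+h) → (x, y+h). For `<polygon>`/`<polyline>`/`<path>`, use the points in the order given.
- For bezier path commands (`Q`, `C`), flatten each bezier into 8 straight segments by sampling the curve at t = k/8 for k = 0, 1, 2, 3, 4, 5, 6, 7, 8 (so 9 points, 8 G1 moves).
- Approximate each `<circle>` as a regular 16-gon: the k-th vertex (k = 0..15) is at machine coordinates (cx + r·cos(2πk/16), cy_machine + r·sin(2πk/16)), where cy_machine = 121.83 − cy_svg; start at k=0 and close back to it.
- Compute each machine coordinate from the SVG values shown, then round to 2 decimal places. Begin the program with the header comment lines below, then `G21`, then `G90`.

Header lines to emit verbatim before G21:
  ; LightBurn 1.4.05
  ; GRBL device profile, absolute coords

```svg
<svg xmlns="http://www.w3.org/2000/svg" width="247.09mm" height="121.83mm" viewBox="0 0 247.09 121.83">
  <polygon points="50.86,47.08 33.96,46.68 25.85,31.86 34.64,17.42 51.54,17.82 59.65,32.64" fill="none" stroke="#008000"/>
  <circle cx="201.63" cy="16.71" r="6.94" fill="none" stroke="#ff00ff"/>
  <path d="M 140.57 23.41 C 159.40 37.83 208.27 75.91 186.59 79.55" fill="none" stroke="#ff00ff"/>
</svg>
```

viewBox `0 0 247.09 121.83` with mm width/height → 1 unit = 1 mm. Flip: y_m = 121.83 − y_svg.

**Shape 1** — `<polygon>` regular polygon, stroke `#008000` → engrave (S129, F2768). Machine vertices: (50.86,74.75) → (33.96,75.15) → (25.85,89.97) → (34.64,104.41) → (51.54,104.01) → (59.65,89.19) → (50.86,74.75). Closed: final G1 returns to the first vertex.

**Shape 2** — `<circle>` circle, stroke `#ff00ff` → cut (S940, F1175). Machine vertices: (208.57,105.12) → (208.04,107.78) → (206.54,110.03) → (204.29,111.53) → (201.63,112.06) → (198.97,111.53) → (196.72,110.03) → (195.22,107.78) → (194.69,105.12) → (195.22,102.46) → (196.72,100.21) → (198.97,98.71) → (201.63,98.18) → (204.29,98.71) → (206.54,100.21) → (208.04,102.46) → (208.57,105.12). Closed: final G1 returns to the first vertex.

**Shape 3** — `<path>` cubic bezier, stroke `#ff00ff` → cut (S940, F1175). Control points (SVG): P0=(140.57,23.41), P1=(159.40,37.83), P2=(208.27,75.91), P3=(186.59,79.55); sampled at t=k/8. Machine vertices: (140.57,98.42) → (148.84,92.02) → (158.75,84.08) → (169.12,75.28) → (178.77,66.31) → (186.52,57.84) → (191.19,50.56) → (191.61,45.15) → (186.59,42.28). Open path.

; LightBurn 1.4.05
; GRBL device profile, absolute coords
G21
G90
G0 X50.86 Y74.75
M3 S129
G01 X33.96 Y75.15 F2768
G01 X25.85 Y89.97 F2768
G01 X34.64 Y104.41 F2768
G01 X51.54 Y104.01 F2768
G01 X59.65 Y89.19 F2768
G01 X50.86 Y74.75 F2768
M5
G0 X208.57 Y105.12
M3 S940
G01 X208.04 Y107.78 F1175
G01 X206.54 Y110.03 F1175
G01 X204.29 Y111.53 F1175
G01 X201.63 Y112.06 F1175
G01 X198.97 Y111.53 F1175
G01 X196.72 Y110.03 F1175
G01 X195.22 Y107.78 F1175
G01 X194.69 Y105.12 F1175
G01 X195.22 Y102.46 F1175
G01 X196.72 Y100.21 F1175
G01 X198.97 Y98.71 F1175
G01 X201.63 Y98.18 F1175
G01 X204.29 Y98.71 F1175
G01 X206.54 Y100.21 F1175
G01 X208.04 Y102.46 F1175
G01 X208.57 Y105.12 F1175
M5
G0 X140.57 Y98.42
M3 S940
G01 X148.84 Y92.02 F1175
G01 X158.75 Y84.08 F1175
G01 X169.12 Y75.28 F1175
G01 X178.77 Y66.31 F1175
G01 X186.52 Y57.84 F1175
G01 X191.19 Y50.56 F1175
G01 X191.61 Y45.15 F1175
G01 X186.59 Y42.28 F1175
M5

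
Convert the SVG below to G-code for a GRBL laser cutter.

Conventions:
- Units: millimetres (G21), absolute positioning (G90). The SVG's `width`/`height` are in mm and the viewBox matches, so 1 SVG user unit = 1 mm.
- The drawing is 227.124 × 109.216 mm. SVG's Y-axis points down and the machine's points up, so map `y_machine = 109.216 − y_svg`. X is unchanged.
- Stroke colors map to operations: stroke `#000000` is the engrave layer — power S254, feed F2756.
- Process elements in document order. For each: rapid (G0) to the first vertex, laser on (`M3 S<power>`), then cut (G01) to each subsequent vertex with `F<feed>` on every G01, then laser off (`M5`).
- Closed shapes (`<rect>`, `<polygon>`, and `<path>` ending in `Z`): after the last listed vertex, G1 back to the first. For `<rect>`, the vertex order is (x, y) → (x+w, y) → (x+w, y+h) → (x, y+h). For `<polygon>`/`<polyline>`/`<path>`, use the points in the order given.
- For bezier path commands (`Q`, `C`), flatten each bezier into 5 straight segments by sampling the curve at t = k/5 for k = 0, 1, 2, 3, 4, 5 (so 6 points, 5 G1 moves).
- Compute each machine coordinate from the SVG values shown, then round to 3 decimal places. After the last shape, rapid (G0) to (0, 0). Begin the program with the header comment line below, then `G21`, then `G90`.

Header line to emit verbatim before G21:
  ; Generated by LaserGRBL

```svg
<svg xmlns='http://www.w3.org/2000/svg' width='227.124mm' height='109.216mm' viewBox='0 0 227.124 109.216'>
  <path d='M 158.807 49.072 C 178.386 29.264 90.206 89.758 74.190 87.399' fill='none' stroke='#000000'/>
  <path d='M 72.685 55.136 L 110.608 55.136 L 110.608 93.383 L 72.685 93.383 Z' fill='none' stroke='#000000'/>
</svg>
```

1 u = 1 mm; y_m = 109.216 − y.

[1] `<path>` cubic bezier, #000000→engrave S254 F2756: (158.807,60.144) → (159.063,63.538) → (142.093,54.531) → (116.533,39.994) → (91.020,26.799) → (74.190,21.817)

[2] `<path>` rectangle, #000000→engrave S254 F2756: (72.685,54.080) → (110.608,54.080) → (110.608,15.833) → (72.685,15.833) → (72.685,54.080) (closed)

; Generated by LaserGRBL
G21
G90
G0 X158.807 Y60.144
M3 S254
G01 X159.063 Y63.538 F2756
G01 X142.093 Y54.531 F2756
G01 X116.533 Y39.994 F2756
G01 X91.020 Y26.799 F2756
G01 X74.190 Y21.817 F2756
M5
G0 X72.685 Y54.080
M3 S254
G01 X110.608 Y54.080 F2756
G01 X110.608 Y15.833 F2756
G01 X72.685 Y15.833 F2756
G01 X72.685 Y54.080 F2756
M5
G0 X0.000 Y0.000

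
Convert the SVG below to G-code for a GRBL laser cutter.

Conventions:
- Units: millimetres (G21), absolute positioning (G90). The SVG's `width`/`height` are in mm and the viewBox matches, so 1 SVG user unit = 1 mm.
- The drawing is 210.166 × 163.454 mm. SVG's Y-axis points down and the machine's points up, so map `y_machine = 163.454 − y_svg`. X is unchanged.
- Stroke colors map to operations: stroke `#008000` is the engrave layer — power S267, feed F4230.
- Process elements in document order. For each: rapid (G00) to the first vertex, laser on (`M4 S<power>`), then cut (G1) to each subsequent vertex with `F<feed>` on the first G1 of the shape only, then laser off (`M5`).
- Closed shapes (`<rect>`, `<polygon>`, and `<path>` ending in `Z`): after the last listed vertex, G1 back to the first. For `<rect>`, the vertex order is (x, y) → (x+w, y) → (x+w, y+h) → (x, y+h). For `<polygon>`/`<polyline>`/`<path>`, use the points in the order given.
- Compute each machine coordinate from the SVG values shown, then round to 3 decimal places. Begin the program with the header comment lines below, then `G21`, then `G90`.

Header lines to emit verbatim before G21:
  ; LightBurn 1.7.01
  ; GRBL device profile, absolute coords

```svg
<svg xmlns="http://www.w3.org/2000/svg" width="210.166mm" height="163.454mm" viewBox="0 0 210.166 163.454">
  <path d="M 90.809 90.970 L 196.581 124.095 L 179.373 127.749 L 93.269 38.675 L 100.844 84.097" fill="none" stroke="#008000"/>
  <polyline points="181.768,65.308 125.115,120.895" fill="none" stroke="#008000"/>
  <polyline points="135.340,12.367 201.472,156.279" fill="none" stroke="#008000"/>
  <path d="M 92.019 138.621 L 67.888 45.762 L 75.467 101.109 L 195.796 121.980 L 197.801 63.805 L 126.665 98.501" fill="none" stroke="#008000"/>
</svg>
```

; LightBurn 1.7.01
; GRBL device profile, absolute coords
G21
G90
G00 X90.809 Y72.484
M4 S267
G1 X196.581 Y39.359 F4230
G1 X179.373 Y35.705
G1 X93.269 Y124.779
G1 X100.844 Y79.357
M5
G00 X181.768 Y98.146
M4 S267
G1 X125.115 Y42.559 F4230
M5
G00 X135.340 Y151.087
M4 S267
G1 X201.472 Y7.175 F4230
M5
G00 X92.019 Y24.833
M4 S267
G1 X67.888 Y117.692 F4230
G1 X75.467 Y62.345
G1 X195.796 Y41.474
G1 X197.801 Y99.649
G1 X126.665 Y64.953
M5

Since the viewBox matches the mm dimensions, user units are millimetres directly. The only transform is the Y-flip y_m = 163.454 − y_svg.

Shape 1 is a open polyline drawn with `<path>`. Its stroke #008000 means engrave at S267, F4230. After flipping Y the toolpath is (90.809,72.484) → (196.581,39.359) → (179.373,35.705) → (93.269,124.779) → (100.844,79.357).

Shape 2 is a line segment drawn with `<polyline>`. Its stroke #008000 means engrave at S267, F4230. After flipping Y the toolpath is (181.768,98.146) → (125.115,42.559).

Shape 3 is a line segment drawn with `<polyline>`. Its stroke #008000 means engrave at S267, F4230. After flipping Y the toolpath is (135.340,151.087) → (201.472,7.175).

Shape 4 is a open polyline drawn with `<path>`. Its stroke #008000 means engrave at S267, F4230. After flipping Y the toolpath is (92.019,24.833) → (67.888,117.692) → (75.467,62.345) → (195.796,41.474) → (197.801,99.649) → (126.665,64.953).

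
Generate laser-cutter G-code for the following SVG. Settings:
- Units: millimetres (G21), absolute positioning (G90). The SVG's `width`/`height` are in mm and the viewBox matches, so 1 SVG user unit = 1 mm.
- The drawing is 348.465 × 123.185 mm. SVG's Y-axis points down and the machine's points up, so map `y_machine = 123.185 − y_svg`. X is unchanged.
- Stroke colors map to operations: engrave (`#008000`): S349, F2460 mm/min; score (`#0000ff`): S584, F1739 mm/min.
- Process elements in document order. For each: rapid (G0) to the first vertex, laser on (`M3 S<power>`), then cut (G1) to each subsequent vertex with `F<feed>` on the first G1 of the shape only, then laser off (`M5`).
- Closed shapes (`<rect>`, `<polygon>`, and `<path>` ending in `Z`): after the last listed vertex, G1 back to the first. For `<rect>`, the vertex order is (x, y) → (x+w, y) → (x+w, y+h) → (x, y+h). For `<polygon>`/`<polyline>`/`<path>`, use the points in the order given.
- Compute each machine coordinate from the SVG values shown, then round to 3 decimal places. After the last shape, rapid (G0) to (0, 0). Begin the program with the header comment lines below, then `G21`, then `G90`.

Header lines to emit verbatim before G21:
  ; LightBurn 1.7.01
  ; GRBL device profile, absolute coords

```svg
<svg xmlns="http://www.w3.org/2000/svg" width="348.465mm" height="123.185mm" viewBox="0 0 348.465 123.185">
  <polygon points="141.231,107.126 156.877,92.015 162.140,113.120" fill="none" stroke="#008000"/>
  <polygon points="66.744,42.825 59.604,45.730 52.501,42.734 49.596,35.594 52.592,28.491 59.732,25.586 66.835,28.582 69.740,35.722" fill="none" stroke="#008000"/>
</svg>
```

; LightBurn 1.7.01
; GRBL device profile, absolute coords
G21
G90
G0 X141.231 Y16.059
M3 S349
G1 X156.877 Y31.170 F2460
G1 X162.140 Y10.065
G1 X141.231 Y16.059
M5
G0 X66.744 Y80.360
M3 S349
G1 X59.604 Y77.455 F2460
G1 X52.501 Y80.451
G1 X49.596 Y87.591
G1 X52.592 Y94.694
G1 X59.732 Y97.599
G1 X66.835 Y94.603
G1 X69.740 Y87.463
G1 X66.744 Y80.360
M5
G0 X0.000 Y0.000

1 u = 1 mm; y_m = 123.185 − y.

[1] `<polygon>` regular polygon, #008000→engrave S349 F2460: (141.231,16.059) → (156.877,31.170) → (162.140,10.065) → (141.231,16.059) (closed)

[2] `<polygon>` regular polygon, #008000→engrave S349 F2460: (66.744,80.360) → (59.604,77.455) → (52.501,80.451) → (49.596,87.591) → (52.592,94.694) → (59.732,97.599) → (66.835,94.603) → (69.740,87.463) → (66.744,80.360) (closed)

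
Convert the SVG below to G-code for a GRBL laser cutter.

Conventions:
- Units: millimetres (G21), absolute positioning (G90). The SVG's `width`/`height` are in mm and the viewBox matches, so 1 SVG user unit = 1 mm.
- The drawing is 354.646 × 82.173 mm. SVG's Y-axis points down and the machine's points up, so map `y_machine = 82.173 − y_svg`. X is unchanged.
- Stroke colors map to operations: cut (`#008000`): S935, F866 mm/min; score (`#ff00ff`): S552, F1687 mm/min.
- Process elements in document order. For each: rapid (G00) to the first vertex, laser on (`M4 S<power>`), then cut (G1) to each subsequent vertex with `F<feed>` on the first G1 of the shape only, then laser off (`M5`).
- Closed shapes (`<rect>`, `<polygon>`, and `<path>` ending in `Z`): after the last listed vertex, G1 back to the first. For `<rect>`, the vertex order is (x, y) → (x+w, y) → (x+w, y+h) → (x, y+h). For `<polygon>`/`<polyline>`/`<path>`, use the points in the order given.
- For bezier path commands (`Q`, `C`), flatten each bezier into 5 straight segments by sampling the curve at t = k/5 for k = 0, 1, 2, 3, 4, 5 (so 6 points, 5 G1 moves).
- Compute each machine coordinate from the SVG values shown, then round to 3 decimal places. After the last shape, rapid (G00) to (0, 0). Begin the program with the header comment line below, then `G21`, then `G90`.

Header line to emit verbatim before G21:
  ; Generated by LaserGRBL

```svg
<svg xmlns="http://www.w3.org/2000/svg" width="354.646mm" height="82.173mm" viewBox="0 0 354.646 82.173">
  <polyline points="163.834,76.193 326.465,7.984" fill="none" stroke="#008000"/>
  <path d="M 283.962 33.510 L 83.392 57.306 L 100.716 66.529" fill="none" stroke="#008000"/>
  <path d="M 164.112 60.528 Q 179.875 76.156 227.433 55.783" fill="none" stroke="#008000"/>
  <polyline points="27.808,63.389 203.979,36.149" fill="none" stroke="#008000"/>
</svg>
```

; Generated by LaserGRBL
G21
G90
G00 X163.834 Y5.980
M4 S935
G1 X326.465 Y74.189 F866
M5
G00 X283.962 Y48.663
M4 S935
G1 X83.392 Y24.867 F866
G1 X100.716 Y15.644
M5
G00 X164.112 Y21.645
M4 S935
G1 X171.689 Y16.834 F866
G1 X181.810 Y14.903
G1 X194.474 Y15.852
G1 X209.682 Y19.681
G1 X227.433 Y26.390
M5
G00 X27.808 Y18.784
M4 S935
G1 X203.979 Y46.024 F866
M5
G00 X0.000 Y0.000

viewBox `0 0 354.646 82.173` with mm width/height → 1 unit = 1 mm. Flip: y_m = 82.173 − y_svg.

**Shape 1** — `<polyline>` line segment, stroke `#008000` → cut (S935, F866). Machine vertices: (163.834,5.980) → (326.465,74.189). Open path.

**Shape 2** — `<path>` open polyline, stroke `#008000` → cut (S935, F866). Machine vertices: (283.962,48.663) → (83.392,24.867) → (100.716,15.644). Open path.

**Shape 3** — `<path>` quadratic bezier, stroke `#008000` → cut (S935, F866). Control points (SVG): P0=(164.112,60.528), P1=(179.875,76.156), P2=(227.433,55.783); sampled at t=k/5. Machine vertices: (164.112,21.645) → (171.689,16.834) → (181.810,14.903) → (194.474,15.852) → (209.682,19.681) → (227.433,26.390). Open path.

**Shape 4** — `<polyline>` line segment, stroke `#008000` → cut (S935, F866). Machine vertices: (27.808,18.784) → (203.979,46.024). Open path.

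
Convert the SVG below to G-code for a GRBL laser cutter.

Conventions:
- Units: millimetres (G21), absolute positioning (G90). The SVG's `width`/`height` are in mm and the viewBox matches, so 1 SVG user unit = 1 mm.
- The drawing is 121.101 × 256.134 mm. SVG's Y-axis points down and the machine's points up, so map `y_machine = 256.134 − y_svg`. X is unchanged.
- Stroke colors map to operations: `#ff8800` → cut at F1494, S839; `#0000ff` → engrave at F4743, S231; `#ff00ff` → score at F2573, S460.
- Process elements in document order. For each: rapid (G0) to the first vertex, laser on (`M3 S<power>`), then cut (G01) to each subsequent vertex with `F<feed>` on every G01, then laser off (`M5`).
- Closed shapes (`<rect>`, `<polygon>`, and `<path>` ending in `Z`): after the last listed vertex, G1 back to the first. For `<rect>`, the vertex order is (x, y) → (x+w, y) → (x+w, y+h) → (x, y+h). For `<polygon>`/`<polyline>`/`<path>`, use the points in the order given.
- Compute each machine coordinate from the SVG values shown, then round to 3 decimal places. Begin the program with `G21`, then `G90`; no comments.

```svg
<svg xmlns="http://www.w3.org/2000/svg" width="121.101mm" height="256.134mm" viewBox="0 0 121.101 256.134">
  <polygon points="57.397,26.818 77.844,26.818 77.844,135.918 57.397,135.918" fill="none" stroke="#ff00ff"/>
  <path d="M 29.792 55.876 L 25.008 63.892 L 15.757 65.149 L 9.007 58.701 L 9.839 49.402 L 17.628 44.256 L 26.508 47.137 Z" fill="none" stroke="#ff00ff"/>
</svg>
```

1 u = 1 mm; y_m = 256.134 − y.

[1] `<polygon>` rectangle, #ff00ff→score S460 F2573: (57.397,229.316) → (77.844,229.316) → (77.844,120.216) → (57.397,120.216) → (57.397,229.316) (closed)

[2] `<path>` regular polygon, #ff00ff→score S460 F2573: (29.792,200.258) → (25.008,192.242) → (15.757,190.985) → (9.007,197.433) → (9.839,206.732) → (17.628,211.878) → (26.508,208.997) → (29.792,200.258) (closed)

G21
G90
G0 X57.397 Y229.316
M3 S460
G01 X77.844 Y229.316 F2573
G01 X77.844 Y120.216 F2573
G01 X57.397 Y120.216 F2573
G01 X57.397 Y229.316 F2573
M5
G0 X29.792 Y200.258
M3 S460
G01 X25.008 Y192.242 F2573
G01 X15.757 Y190.985 F2573
G01 X9.007 Y197.433 F2573
G01 X9.839 Y206.732 F2573
G01 X17.628 Y211.878 F2573
G01 X26.508 Y208.997 F2573
G01 X29.792 Y200.258 F2573
M5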